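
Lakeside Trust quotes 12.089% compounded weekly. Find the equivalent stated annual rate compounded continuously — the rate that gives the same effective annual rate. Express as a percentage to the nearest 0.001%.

EAR = (1 + 0.12089/52)^52 − 1 = 0.128342.
Equivalent continuous rate: r = ln(1 + 0.128342) = 0.120750 = 12.075%.

12.075%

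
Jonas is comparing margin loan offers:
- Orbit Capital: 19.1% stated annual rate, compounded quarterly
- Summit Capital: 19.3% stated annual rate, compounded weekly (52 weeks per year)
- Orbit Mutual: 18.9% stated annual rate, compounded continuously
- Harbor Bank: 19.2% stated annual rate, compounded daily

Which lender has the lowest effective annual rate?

Orbit Capital

Orbit Capital: (1 + 0.191/4)^4 − 1 = 20.512%
Summit Capital: (1 + 0.193/52)^52 − 1 = 21.245%
Orbit Mutual: e^0.189 − 1 = 20.804%
Harbor Bank: (1 + 0.192/365)^365 − 1 = 21.161%
The lowest effective annual rate is Orbit Capital at 20.512%.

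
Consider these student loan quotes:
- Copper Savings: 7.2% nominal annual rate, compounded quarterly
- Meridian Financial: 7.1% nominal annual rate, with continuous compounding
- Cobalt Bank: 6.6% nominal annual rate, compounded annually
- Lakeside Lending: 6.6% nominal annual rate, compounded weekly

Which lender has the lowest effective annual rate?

Cobalt Bank

Copper Savings: (1 + 0.072/4)^4 − 1 = 7.397%
Meridian Financial: e^0.071 − 1 = 7.358%
Cobalt Bank: compounded annually, EAR = 6.600%
Lakeside Lending: (1 + 0.066/52)^52 − 1 = 6.818%
The lowest effective annual rate is Cobalt Bank at 6.600%.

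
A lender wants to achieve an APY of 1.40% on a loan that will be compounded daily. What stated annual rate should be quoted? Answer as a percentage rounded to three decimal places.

(1 + r/365)^365 − 1 = 0.0140, so 1 + r/365 = 1.0140^(1/365).
r/365 = 0.000038, so r = 0.013903 = 1.390%.

1.390%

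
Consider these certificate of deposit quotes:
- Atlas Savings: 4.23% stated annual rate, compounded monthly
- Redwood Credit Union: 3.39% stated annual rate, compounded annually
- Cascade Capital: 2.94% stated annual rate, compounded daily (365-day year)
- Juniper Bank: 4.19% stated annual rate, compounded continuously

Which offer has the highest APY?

Atlas Savings: (1 + 0.0423/12)^12 − 1 = 4.313%
Redwood Credit Union: compounded annually, EAR = 3.390%
Cascade Capital: (1 + 0.0294/365)^365 − 1 = 2.984%
Juniper Bank: e^0.0419 − 1 = 4.279%
The highest effective annual rate is Atlas Savings at 4.313%.

Atlas Savings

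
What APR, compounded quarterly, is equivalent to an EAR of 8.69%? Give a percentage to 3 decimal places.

(1 + r/4)^4 − 1 = 0.0869, so 1 + r/4 = 1.0869^(1/4).
r/4 = 0.021051, so r = 0.084204 = 8.420%.

8.420%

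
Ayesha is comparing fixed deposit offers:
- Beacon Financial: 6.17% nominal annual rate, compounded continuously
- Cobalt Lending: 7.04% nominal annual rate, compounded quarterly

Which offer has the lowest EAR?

Beacon Financial: e^0.0617 − 1 = 6.364%
Cobalt Lending: (1 + 0.0704/4)^4 − 1 = 7.228%
The lowest effective annual rate is Beacon Financial at 6.364%.

Beacon Financial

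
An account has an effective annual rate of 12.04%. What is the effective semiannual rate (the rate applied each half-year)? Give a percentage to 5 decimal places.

The per-half-year rate i satisfies (1 + i)^2 = 1 + 0.1204.
i = 1.1204^(1/2) − 1 = 0.0584895 = 5.84895%.

5.84895%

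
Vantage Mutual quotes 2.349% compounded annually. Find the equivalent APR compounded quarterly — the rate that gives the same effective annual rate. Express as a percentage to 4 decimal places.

Compounded annually, EAR = nominal = 0.023490.
Solve (1 + r/4)^4 = 1.023490: r/4 = 1.023490^(1/4) − 1 = 0.005821, so r = 0.023286 = 2.3286%.

2.3286%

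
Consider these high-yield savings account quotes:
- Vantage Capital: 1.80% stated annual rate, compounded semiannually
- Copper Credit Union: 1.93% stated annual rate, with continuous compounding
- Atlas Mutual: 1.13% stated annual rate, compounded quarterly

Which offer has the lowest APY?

Atlas Mutual

Vantage Capital: (1 + 0.0180/2)^2 − 1 = 1.808%
Copper Credit Union: e^0.0193 − 1 = 1.949%
Atlas Mutual: (1 + 0.0113/4)^4 − 1 = 1.135%
The lowest effective annual rate is Atlas Mutual at 1.135%.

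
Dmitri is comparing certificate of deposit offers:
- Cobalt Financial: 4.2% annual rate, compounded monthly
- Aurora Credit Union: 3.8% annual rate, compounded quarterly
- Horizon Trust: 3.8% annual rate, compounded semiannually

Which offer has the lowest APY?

Horizon Trust

Cobalt Financial: (1 + 0.042/12)^12 − 1 = 4.282%
Aurora Credit Union: (1 + 0.038/4)^4 − 1 = 3.854%
Horizon Trust: (1 + 0.038/2)^2 − 1 = 3.836%
The lowest effective annual rate is Horizon Trust at 3.836%.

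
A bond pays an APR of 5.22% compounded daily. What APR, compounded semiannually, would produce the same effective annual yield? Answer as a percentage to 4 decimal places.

5.2883%

EAR = (1 + 0.0522/365)^365 − 1 = 0.053583.
Solve (1 + r/2)^2 = 1.053583: r/2 = 1.053583^(1/2) − 1 = 0.026442, so r = 0.052883 = 5.2883%.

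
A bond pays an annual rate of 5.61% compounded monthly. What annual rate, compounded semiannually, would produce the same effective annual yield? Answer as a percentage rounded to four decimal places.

5.6760%

EAR = (1 + 0.0561/12)^12 − 1 = 0.057565.
Solve (1 + r/2)^2 = 1.057565: r/2 = 1.057565^(1/2) − 1 = 0.028380, so r = 0.056760 = 5.6760%.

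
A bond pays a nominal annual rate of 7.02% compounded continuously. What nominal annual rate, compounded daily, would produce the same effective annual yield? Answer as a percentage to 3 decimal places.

7.021%

EAR under continuous compounding: e^0.0702 − 1 = 0.072723.
Solve (1 + r/365)^365 = 1.072723: r/365 = 1.072723^(1/365) − 1 = 0.000192, so r = 0.070207 = 7.021%.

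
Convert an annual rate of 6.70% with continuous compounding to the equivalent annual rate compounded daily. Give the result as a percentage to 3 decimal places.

6.701%

EAR under continuous compounding: e^0.0670 − 1 = 0.069295.
Solve (1 + r/365)^365 = 1.069295: r/365 = 1.069295^(1/365) − 1 = 0.000184, so r = 0.067006 = 6.701%.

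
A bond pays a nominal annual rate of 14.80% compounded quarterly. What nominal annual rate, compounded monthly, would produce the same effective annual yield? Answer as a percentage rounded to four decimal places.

EAR = (1 + 0.1480/4)^4 − 1 = 0.156418.
Solve (1 + r/12)^12 = 1.156418: r/12 = 1.156418^(1/12) − 1 = 0.012184, so r = 0.146211 = 14.6211%.

14.6211%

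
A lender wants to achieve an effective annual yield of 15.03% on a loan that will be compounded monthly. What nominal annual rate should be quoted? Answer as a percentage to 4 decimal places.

14.0843%

(1 + r/12)^12 − 1 = 0.1503, so 1 + r/12 = 1.1503^(1/12).
r/12 = 0.011737, so r = 0.140843 = 14.0843%.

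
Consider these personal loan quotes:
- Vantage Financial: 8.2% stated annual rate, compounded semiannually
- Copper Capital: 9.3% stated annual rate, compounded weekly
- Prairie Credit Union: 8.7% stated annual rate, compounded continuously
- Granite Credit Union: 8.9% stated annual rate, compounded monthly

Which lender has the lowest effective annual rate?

Vantage Financial: (1 + 0.082/2)^2 − 1 = 8.368%
Copper Capital: (1 + 0.093/52)^52 − 1 = 9.737%
Prairie Credit Union: e^0.087 − 1 = 9.090%
Granite Credit Union: (1 + 0.089/12)^12 − 1 = 9.272%
The lowest effective annual rate is Vantage Financial at 8.368%.

Vantage Financial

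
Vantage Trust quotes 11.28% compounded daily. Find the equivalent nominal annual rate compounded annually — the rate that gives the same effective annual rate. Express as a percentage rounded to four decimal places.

11.9389%

EAR = (1 + 0.1128/365)^365 − 1 = 0.119389.
Compounded annually, the equivalent nominal rate is the EAR itself: 11.9389%.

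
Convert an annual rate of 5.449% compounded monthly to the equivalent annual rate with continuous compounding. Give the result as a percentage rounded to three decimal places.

EAR = (1 + 0.05449/12)^12 − 1 = 0.055872.
Equivalent continuous rate: r = ln(1 + 0.055872) = 0.054367 = 5.437%.

5.437%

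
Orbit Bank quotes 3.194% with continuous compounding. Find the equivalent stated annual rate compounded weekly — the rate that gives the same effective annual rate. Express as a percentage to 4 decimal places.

EAR under continuous compounding: e^0.03194 − 1 = 0.032456.
Solve (1 + r/52)^52 = 1.032456: r/52 = 1.032456^(1/52) − 1 = 0.000614, so r = 0.031950 = 3.1950%.

3.1950%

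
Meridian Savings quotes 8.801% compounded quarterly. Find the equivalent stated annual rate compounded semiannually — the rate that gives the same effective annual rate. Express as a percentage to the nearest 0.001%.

8.898%

EAR = (1 + 0.08801/4)^4 − 1 = 0.090958.
Solve (1 + r/2)^2 = 1.090958: r/2 = 1.090958^(1/2) − 1 = 0.044489, so r = 0.088978 = 8.898%.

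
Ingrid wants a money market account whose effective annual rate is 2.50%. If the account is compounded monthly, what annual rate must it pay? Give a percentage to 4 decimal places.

2.4718%

(1 + r/12)^12 − 1 = 0.0250, so 1 + r/12 = 1.0250^(1/12).
r/12 = 0.002060, so r = 0.024718 = 2.4718%.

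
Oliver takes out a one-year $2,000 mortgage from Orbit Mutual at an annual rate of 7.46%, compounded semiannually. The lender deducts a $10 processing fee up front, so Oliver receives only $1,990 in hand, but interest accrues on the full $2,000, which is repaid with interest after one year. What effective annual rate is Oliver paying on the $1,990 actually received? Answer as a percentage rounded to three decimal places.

8.140%

Amount owed after one year: 2,000 × (1 + 0.0746/2)^2 = 2,000 × 1.075991 = $2,151.98.
Effective rate on net proceeds: 2,151.98 / 1,990 − 1 = 0.081398 = 8.140%.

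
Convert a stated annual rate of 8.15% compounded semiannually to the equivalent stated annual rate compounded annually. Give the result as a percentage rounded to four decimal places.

8.3161%

EAR = (1 + 0.0815/2)^2 − 1 = 0.083161.
Compounded annually, the equivalent nominal rate is the EAR itself: 8.3161%.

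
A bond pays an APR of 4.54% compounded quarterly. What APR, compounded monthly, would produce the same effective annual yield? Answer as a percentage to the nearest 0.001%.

EAR = (1 + 0.0454/4)^4 − 1 = 0.046179.
Solve (1 + r/12)^12 = 1.046179: r/12 = 1.046179^(1/12) − 1 = 0.003769, so r = 0.045229 = 4.523%.

4.523%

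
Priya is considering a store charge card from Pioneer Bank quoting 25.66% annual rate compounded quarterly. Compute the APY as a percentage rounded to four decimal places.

28.2364%

EAR = (1 + 0.2566/4)^4 − 1.
= (1 + 0.064150)^4 − 1 = 1.282364 − 1 = 28.2364%.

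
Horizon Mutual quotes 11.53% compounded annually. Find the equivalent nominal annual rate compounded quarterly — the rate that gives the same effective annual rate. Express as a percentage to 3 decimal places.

11.063%

Compounded annually, EAR = nominal = 0.115300.
Solve (1 + r/4)^4 = 1.115300: r/4 = 1.115300^(1/4) − 1 = 0.027656, so r = 0.110626 = 11.063%.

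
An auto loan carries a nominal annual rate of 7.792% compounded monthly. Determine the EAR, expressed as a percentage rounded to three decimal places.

8.076%

EAR = (1 + 0.07792/12)^12 − 1.
= 1.080764 − 1 = 8.076%.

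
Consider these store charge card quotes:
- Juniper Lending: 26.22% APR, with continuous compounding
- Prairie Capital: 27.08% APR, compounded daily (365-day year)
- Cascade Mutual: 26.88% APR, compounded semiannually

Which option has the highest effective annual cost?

Juniper Lending: e^0.2622 − 1 = 29.979%
Prairie Capital: (1 + 0.2708/365)^365 − 1 = 31.088%
Cascade Mutual: (1 + 0.2688/2)^2 − 1 = 28.686%
The highest effective annual rate is Prairie Capital at 31.088%.

Prairie Capital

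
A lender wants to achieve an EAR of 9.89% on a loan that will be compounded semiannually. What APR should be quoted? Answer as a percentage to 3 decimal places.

9.657%

(1 + r/2)^2 − 1 = 0.0989, so 1 + r/2 = 1.0989^(1/2).
r/2 = 0.048284, so r = 0.096569 = 9.657%.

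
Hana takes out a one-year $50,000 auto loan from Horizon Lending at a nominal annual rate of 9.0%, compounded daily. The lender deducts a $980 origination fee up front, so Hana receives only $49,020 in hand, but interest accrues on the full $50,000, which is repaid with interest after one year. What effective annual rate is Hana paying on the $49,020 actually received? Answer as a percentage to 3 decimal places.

11.604%

Amount owed after one year: 50,000 × (1 + 0.090/365)^365 = 50,000 × 1.094162 = $54,708.11.
Effective rate on net proceeds: 54,708.11 / 49,020 − 1 = 0.116036 = 11.604%.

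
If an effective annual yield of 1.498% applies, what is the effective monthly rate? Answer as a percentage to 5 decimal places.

0.12398%

The per-month rate i satisfies (1 + i)^12 = 1 + 0.01498.
i = 1.01498^(1/12) − 1 = 0.0012398 = 0.12398%.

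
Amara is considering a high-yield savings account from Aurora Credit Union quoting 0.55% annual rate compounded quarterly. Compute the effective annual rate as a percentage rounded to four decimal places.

EAR = (1 + 0.0055/4)^4 − 1.
= (1 + 0.001375)^4 − 1 = 1.005511 − 1 = 0.5511%.

0.5511%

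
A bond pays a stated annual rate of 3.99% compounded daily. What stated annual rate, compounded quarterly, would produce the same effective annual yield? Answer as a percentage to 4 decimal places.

4.0097%

EAR = (1 + 0.0399/365)^365 − 1 = 0.040704.
Solve (1 + r/4)^4 = 1.040704: r/4 = 1.040704^(1/4) − 1 = 0.010024, so r = 0.040097 = 4.0097%.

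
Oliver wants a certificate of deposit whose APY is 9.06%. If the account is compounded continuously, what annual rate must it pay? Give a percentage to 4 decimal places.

8.6728%

Continuous: nominal r satisfies e^r − 1 = 0.0906.
r = ln(1 + 0.0906) = ln(1.0906) = 0.086728 = 8.6728%.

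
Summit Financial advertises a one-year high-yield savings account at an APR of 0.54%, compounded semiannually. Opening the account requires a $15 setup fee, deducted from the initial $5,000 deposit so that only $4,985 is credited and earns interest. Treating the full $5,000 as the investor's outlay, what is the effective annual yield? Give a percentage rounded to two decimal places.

0.24%

Value after one year: 4,985 × (1 + 0.0054/2)^2 = 4,985 × 1.005407 = $5,011.96.
Effective yield on the $5,000 outlay: 5,011.96 / 5,000 − 1 = 0.002391 = 0.24%.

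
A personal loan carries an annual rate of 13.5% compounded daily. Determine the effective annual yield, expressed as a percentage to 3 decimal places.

EAR = (1 + 0.135/365)^365 − 1.
= (1 + 0.000370)^365 − 1 = 1.144508 − 1 = 14.451%.

14.451%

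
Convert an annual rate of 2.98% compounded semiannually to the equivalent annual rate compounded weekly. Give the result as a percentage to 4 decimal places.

2.9589%

EAR = (1 + 0.0298/2)^2 − 1 = 0.030022.
Solve (1 + r/52)^52 = 1.030022: r/52 = 1.030022^(1/52) − 1 = 0.000569, so r = 0.029589 = 2.9589%.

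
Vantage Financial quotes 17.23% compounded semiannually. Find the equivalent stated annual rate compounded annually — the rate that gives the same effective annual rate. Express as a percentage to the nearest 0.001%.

EAR = (1 + 0.1723/2)^2 − 1 = 0.179722.
Compounded annually, the equivalent nominal rate is the EAR itself: 17.972%.

17.972%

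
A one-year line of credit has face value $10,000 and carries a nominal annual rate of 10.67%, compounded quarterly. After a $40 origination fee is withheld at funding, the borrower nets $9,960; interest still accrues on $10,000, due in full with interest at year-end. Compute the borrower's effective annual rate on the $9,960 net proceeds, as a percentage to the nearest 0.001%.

Amount owed after one year: 10,000 × (1 + 0.1067/4)^4 = 10,000 × 1.111046 = $11,110.46.
Effective rate on net proceeds: 11,110.46 / 9,960 − 1 = 0.115508 = 11.551%.

11.551%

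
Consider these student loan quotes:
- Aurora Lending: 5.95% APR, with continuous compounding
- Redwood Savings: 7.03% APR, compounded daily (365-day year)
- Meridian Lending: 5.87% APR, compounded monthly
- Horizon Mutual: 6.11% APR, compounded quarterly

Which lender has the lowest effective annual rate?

Aurora Lending: e^0.0595 − 1 = 6.131%
Redwood Savings: (1 + 0.0703/365)^365 − 1 = 7.282%
Meridian Lending: (1 + 0.0587/12)^12 − 1 = 6.031%
Horizon Mutual: (1 + 0.0611/4)^4 − 1 = 6.251%
The lowest effective annual rate is Meridian Lending at 6.031%.

Meridian Lending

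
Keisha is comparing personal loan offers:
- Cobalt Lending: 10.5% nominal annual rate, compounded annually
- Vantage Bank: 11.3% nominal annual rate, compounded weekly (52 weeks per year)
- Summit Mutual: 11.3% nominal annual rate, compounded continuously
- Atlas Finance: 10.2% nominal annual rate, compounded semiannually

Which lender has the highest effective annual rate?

Summit Mutual

Cobalt Lending: compounded annually, EAR = 10.500%
Vantage Bank: (1 + 0.113/52)^52 − 1 = 11.949%
Summit Mutual: e^0.113 − 1 = 11.963%
Atlas Finance: (1 + 0.102/2)^2 − 1 = 10.460%
The highest effective annual rate is Summit Mutual at 11.963%.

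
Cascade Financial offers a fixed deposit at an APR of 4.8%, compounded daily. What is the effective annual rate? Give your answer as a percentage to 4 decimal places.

EAR = (1 + 0.048/365)^365 − 1.
= 1.049167 − 1 = 4.9167%.

4.9167%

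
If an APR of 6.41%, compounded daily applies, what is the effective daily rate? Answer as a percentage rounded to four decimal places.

With a nominal annual rate compounded daily, the periodic rate is the nominal rate divided by 365.
i = 0.0641 / 365 = 0.0001756 = 0.0176%.

0.0176%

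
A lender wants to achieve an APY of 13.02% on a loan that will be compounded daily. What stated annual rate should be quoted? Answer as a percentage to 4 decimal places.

12.2415%

(1 + r/365)^365 − 1 = 0.1302, so 1 + r/365 = 1.1302^(1/365).
r/365 = 0.000335, so r = 0.122415 = 12.2415%.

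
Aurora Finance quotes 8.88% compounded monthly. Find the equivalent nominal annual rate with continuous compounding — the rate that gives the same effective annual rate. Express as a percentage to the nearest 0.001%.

8.847%

EAR = (1 + 0.0888/12)^12 − 1 = 0.092505.
Equivalent continuous rate: r = ln(1 + 0.092505) = 0.088473 = 8.847%.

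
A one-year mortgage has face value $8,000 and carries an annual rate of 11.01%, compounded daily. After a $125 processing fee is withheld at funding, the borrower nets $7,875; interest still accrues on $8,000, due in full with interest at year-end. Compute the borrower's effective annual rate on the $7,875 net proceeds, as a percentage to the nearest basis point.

13.41%

Amount owed after one year: 8,000 × (1 + 0.1101/365)^365 = 8,000 × 1.116371 = $8,930.97.
Effective rate on net proceeds: 8,930.97 / 7,875 − 1 = 0.134091 = 13.41%.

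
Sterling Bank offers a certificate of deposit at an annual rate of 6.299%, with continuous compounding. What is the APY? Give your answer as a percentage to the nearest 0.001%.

6.502%

With continuous compounding, EAR = e^0.06299 − 1.
e^0.06299 = 1.065016, so EAR = 0.065016 = 6.502%.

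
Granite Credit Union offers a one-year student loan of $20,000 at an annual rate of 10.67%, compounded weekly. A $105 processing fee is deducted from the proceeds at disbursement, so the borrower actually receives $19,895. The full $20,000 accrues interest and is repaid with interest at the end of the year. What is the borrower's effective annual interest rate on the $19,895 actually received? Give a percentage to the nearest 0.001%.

11.835%

Amount owed after one year: 20,000 × (1 + 0.1067/52)^52 = 20,000 × 1.112479 = $22,249.58.
Effective rate on net proceeds: 22,249.58 / 19,895 − 1 = 0.118350 = 11.835%.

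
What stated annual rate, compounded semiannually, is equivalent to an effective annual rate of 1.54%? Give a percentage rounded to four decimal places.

1.5341%

(1 + r/2)^2 − 1 = 0.0154, so 1 + r/2 = 1.0154^(1/2).
r/2 = 0.007671, so r = 0.015341 = 1.5341%.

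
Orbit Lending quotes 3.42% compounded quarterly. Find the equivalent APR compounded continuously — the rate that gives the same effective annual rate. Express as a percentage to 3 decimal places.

EAR = (1 + 0.0342/4)^4 − 1 = 0.034641.
Equivalent continuous rate: r = ln(1 + 0.034641) = 0.034055 = 3.405%.

3.405%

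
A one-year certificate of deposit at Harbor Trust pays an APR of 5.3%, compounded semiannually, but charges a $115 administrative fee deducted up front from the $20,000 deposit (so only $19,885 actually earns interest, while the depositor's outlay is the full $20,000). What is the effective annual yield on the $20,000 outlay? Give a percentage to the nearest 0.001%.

Value after one year: 19,885 × (1 + 0.053/2)^2 = 19,885 × 1.053702 = $20,952.87.
Effective yield on the $20,000 outlay: 20,952.87 / 20,000 − 1 = 0.047643 = 4.764%.

4.764%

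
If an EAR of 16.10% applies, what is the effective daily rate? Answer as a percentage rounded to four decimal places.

0.0409%

The per-day rate i satisfies (1 + i)^365 = 1 + 0.1610.
i = 1.1610^(1/365) − 1 = 0.0004091 = 0.0409%.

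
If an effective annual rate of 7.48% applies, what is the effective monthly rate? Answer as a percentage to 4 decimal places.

0.6029%

The per-month rate i satisfies (1 + i)^12 = 1 + 0.0748.
i = 1.0748^(1/12) − 1 = 0.0060293 = 0.6029%.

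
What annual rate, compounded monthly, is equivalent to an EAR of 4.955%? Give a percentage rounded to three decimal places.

4.846%

(1 + r/12)^12 − 1 = 0.04955, so 1 + r/12 = 1.04955^(1/12).
r/12 = 0.004038, so r = 0.048459 = 4.846%.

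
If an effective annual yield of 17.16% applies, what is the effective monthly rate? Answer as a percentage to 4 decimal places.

1.3285%

The per-month rate i satisfies (1 + i)^12 = 1 + 0.1716.
i = 1.1716^(1/12) − 1 = 0.0132850 = 1.3285%.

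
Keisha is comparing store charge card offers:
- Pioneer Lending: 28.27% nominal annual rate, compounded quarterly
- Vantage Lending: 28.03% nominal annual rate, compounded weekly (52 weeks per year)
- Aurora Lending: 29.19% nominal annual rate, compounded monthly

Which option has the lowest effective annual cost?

Pioneer Lending

Pioneer Lending: (1 + 0.2827/4)^4 − 1 = 31.411%
Vantage Lending: (1 + 0.2803/52)^52 − 1 = 32.253%
Aurora Lending: (1 + 0.2919/12)^12 − 1 = 33.430%
The lowest effective annual rate is Pioneer Lending at 31.411%.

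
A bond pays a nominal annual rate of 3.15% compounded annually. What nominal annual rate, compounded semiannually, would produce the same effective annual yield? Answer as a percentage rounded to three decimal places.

3.126%

Compounded annually, EAR = nominal = 0.031500.
Solve (1 + r/2)^2 = 1.031500: r/2 = 1.031500^(1/2) − 1 = 0.015628, so r = 0.031256 = 3.126%.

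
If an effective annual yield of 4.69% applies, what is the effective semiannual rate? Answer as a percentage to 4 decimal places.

2.3181%

The per-half-year rate i satisfies (1 + i)^2 = 1 + 0.0469.
i = 1.0469^(1/2) − 1 = 0.0231813 = 2.3181%.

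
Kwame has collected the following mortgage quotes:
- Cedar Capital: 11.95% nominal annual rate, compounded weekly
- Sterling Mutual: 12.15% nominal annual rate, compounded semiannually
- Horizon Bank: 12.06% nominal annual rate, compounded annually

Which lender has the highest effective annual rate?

Cedar Capital: (1 + 0.1195/52)^52 − 1 = 12.678%
Sterling Mutual: (1 + 0.1215/2)^2 − 1 = 12.519%
Horizon Bank: compounded annually, EAR = 12.060%
The highest effective annual rate is Cedar Capital at 12.678%.

Cedar Capital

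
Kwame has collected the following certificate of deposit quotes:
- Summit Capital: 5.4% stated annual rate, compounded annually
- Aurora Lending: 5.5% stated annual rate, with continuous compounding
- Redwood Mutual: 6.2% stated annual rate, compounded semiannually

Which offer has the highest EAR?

Redwood Mutual

Summit Capital: compounded annually, EAR = 5.400%
Aurora Lending: e^0.055 − 1 = 5.654%
Redwood Mutual: (1 + 0.062/2)^2 − 1 = 6.296%
The highest effective annual rate is Redwood Mutual at 6.296%.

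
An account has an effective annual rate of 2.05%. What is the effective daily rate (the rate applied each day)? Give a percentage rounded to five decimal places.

The per-day rate i satisfies (1 + i)^365 = 1 + 0.0205.
i = 1.0205^(1/365) − 1 = 0.0000556 = 0.00556%.

0.00556%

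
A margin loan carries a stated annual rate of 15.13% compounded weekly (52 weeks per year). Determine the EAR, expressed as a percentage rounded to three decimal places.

16.309%

EAR = (1 + 0.1513/52)^52 − 1.
= (1 + 0.002910)^52 − 1 = 1.163090 − 1 = 16.309%.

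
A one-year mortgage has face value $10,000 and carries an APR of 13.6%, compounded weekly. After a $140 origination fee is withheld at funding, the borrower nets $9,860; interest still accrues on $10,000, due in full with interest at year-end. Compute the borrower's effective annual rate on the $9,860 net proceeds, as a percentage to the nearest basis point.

16.17%

Amount owed after one year: 10,000 × (1 + 0.136/52)^52 = 10,000 × 1.145479 = $11,454.79.
Effective rate on net proceeds: 11,454.79 / 9,860 − 1 = 0.161743 = 16.17%.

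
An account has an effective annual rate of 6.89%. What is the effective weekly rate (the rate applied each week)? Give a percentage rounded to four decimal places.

The per-week rate i satisfies (1 + i)^52 = 1 + 0.0689.
i = 1.0689^(1/52) − 1 = 0.0012822 = 0.1282%.

0.1282%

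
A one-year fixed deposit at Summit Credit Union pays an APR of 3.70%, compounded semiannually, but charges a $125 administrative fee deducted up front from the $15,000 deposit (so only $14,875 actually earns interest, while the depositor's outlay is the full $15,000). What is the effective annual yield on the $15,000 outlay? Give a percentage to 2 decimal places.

2.87%

Value after one year: 14,875 × (1 + 0.0370/2)^2 = 14,875 × 1.037342 = $15,430.47.
Effective yield on the $15,000 outlay: 15,430.47 / 15,000 − 1 = 0.028698 = 2.87%.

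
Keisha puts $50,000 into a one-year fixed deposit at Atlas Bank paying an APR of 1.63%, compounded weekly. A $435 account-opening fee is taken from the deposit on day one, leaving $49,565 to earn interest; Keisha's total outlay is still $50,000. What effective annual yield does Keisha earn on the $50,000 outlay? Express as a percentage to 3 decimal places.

0.759%

Value after one year: 49,565 × (1 + 0.0163/52)^52 = 49,565 × 1.016431 = $50,379.40.
Effective yield on the $50,000 outlay: 50,379.40 / 50,000 − 1 = 0.007588 = 0.759%.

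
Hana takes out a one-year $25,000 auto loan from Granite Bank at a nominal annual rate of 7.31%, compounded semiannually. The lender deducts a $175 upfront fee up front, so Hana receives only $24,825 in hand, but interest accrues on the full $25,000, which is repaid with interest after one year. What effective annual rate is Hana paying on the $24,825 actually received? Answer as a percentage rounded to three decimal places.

8.201%

Amount owed after one year: 25,000 × (1 + 0.0731/2)^2 = 25,000 × 1.074436 = $26,860.90.
Effective rate on net proceeds: 26,860.90 / 24,825 − 1 = 0.082010 = 8.201%.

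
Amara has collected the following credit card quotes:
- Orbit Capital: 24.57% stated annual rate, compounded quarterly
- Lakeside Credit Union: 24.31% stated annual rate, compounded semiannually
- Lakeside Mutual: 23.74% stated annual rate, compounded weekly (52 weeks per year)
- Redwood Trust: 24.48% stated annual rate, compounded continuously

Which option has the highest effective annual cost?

Redwood Trust

Orbit Capital: (1 + 0.2457/4)^4 − 1 = 26.928%
Lakeside Credit Union: (1 + 0.2431/2)^2 − 1 = 25.787%
Lakeside Mutual: (1 + 0.2374/52)^52 − 1 = 26.726%
Redwood Trust: e^0.2448 − 1 = 27.737%
The highest effective annual rate is Redwood Trust at 27.737%.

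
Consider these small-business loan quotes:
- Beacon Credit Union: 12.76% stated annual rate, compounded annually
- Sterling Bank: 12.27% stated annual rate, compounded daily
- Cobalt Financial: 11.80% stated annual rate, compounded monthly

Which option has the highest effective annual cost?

Sterling Bank

Beacon Credit Union: compounded annually, EAR = 12.760%
Sterling Bank: (1 + 0.1227/365)^365 − 1 = 13.052%
Cobalt Financial: (1 + 0.1180/12)^12 − 1 = 12.460%
The highest effective annual rate is Sterling Bank at 13.052%.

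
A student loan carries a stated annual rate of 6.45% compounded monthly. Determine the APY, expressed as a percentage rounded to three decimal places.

6.644%

EAR = (1 + 0.0645/12)^12 − 1.
= (1 + 0.005375)^12 − 1 = 1.066441 − 1 = 6.644%.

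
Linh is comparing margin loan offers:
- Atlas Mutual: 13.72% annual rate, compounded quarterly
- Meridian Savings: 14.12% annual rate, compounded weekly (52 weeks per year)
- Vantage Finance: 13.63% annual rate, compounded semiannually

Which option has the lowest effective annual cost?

Vantage Finance

Atlas Mutual: (1 + 0.1372/4)^4 − 1 = 14.442%
Meridian Savings: (1 + 0.1412/52)^52 − 1 = 15.143%
Vantage Finance: (1 + 0.1363/2)^2 − 1 = 14.094%
The lowest effective annual rate is Vantage Finance at 14.094%.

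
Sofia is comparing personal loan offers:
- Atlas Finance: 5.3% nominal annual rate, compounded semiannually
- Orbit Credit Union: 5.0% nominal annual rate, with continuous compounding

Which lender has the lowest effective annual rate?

Atlas Finance: (1 + 0.053/2)^2 − 1 = 5.370%
Orbit Credit Union: e^0.050 − 1 = 5.127%
The lowest effective annual rate is Orbit Credit Union at 5.127%.

Orbit Credit Union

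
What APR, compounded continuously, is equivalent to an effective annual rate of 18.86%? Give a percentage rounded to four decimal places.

17.2776%

Continuous: nominal r satisfies e^r − 1 = 0.1886.
r = ln(1 + 0.1886) = ln(1.1886) = 0.172776 = 17.2776%.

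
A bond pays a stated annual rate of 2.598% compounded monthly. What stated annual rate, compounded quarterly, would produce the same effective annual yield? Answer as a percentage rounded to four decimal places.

EAR = (1 + 0.02598/12)^12 − 1 = 0.026292.
Solve (1 + r/4)^4 = 1.026292: r/4 = 1.026292^(1/4) − 1 = 0.006509, so r = 0.026036 = 2.6036%.

2.6036%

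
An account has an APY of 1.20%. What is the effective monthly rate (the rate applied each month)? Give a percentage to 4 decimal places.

0.0995%

The per-month rate i satisfies (1 + i)^12 = 1 + 0.0120.
i = 1.0120^(1/12) − 1 = 0.0009945 = 0.0995%.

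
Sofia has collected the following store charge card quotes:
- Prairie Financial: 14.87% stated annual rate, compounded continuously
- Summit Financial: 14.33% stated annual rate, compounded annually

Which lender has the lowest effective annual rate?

Prairie Financial: e^0.1487 − 1 = 16.032%
Summit Financial: compounded annually, EAR = 14.330%
The lowest effective annual rate is Summit Financial at 14.330%.

Summit Financial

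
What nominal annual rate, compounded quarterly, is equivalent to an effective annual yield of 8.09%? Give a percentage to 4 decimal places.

(1 + r/4)^4 − 1 = 0.0809, so 1 + r/4 = 1.0809^(1/4).
r/4 = 0.019639, so r = 0.078555 = 7.8555%.

7.8555%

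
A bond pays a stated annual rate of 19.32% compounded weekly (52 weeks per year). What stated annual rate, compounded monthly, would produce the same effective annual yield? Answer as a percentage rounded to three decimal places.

EAR = (1 + 0.1932/52)^52 − 1 = 0.212691.
Solve (1 + r/12)^12 = 1.212691: r/12 = 1.212691^(1/12) − 1 = 0.016200, so r = 0.194400 = 19.440%.

19.440%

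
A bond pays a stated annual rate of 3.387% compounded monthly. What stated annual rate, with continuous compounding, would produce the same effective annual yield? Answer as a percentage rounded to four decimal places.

EAR = (1 + 0.03387/12)^12 − 1 = 0.034401.
Equivalent continuous rate: r = ln(1 + 0.034401) = 0.033822 = 3.3822%.

3.3822%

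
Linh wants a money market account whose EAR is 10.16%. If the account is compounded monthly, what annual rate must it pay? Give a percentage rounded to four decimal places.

9.7155%

(1 + r/12)^12 − 1 = 0.1016, so 1 + r/12 = 1.1016^(1/12).
r/12 = 0.008096, so r = 0.097155 = 9.7155%.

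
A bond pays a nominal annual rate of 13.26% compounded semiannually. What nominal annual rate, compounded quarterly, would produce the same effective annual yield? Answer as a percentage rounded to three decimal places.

EAR = (1 + 0.1326/2)^2 − 1 = 0.136996.
Solve (1 + r/4)^4 = 1.136996: r/4 = 1.136996^(1/4) − 1 = 0.032618, so r = 0.130472 = 13.047%.

13.047%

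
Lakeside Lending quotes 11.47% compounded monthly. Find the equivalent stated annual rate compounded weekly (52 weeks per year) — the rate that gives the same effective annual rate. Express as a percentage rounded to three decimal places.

EAR = (1 + 0.1147/12)^12 − 1 = 0.120926.
Solve (1 + r/52)^52 = 1.120926: r/52 = 1.120926^(1/52) − 1 = 0.002198, so r = 0.114281 = 11.428%.

11.428%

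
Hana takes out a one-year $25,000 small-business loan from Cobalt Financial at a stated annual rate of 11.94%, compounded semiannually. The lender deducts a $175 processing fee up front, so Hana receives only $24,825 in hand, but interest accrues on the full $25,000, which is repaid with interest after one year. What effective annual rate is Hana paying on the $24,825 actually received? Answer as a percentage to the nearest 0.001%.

13.088%

Amount owed after one year: 25,000 × (1 + 0.1194/2)^2 = 25,000 × 1.122964 = $28,074.10.
Effective rate on net proceeds: 28,074.10 / 24,825 − 1 = 0.130880 = 13.088%.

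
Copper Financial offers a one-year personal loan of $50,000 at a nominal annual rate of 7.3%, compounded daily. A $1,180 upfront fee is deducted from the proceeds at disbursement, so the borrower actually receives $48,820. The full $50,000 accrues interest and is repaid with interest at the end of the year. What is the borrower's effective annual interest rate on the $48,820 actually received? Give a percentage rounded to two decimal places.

10.17%

Amount owed after one year: 50,000 × (1 + 0.073/365)^365 = 50,000 × 1.075723 = $53,786.13.
Effective rate on net proceeds: 53,786.13 / 48,820 − 1 = 0.101723 = 10.17%.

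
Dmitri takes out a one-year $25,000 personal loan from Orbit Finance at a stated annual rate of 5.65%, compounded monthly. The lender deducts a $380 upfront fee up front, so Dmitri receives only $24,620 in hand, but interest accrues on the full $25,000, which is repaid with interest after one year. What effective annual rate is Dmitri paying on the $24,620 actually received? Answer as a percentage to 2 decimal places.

7.43%

Amount owed after one year: 25,000 × (1 + 0.0565/12)^12 = 25,000 × 1.057986 = $26,449.66.
Effective rate on net proceeds: 26,449.66 / 24,620 − 1 = 0.074316 = 7.43%.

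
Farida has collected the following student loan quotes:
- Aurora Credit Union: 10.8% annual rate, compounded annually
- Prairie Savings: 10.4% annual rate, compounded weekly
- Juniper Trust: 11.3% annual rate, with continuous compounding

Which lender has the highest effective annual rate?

Aurora Credit Union: compounded annually, EAR = 10.800%
Prairie Savings: (1 + 0.104/52)^52 − 1 = 10.949%
Juniper Trust: e^0.113 − 1 = 11.963%
The highest effective annual rate is Juniper Trust at 11.963%.

Juniper Trust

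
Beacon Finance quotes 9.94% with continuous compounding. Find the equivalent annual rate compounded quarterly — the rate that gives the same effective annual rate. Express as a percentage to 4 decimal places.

10.0645%

EAR under continuous compounding: e^0.0994 − 1 = 0.104508.
Solve (1 + r/4)^4 = 1.104508: r/4 = 1.104508^(1/4) − 1 = 0.025161, so r = 0.100645 = 10.0645%.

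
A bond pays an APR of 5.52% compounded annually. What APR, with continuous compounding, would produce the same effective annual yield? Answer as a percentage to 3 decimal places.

5.373%

Compounded annually, EAR = nominal = 0.055200.
Equivalent continuous rate: r = ln(1 + 0.055200) = 0.053730 = 5.373%.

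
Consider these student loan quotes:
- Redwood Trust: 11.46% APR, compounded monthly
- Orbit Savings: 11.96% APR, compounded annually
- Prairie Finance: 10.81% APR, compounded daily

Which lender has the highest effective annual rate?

Redwood Trust: (1 + 0.1146/12)^12 − 1 = 12.082%
Orbit Savings: compounded annually, EAR = 11.960%
Prairie Finance: (1 + 0.1081/365)^365 − 1 = 11.414%
The highest effective annual rate is Redwood Trust at 12.082%.

Redwood Trust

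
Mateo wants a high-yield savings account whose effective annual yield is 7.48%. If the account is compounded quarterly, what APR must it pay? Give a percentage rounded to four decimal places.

7.2789%

(1 + r/4)^4 − 1 = 0.0748, so 1 + r/4 = 1.0748^(1/4).
r/4 = 0.018197, so r = 0.072789 = 7.2789%.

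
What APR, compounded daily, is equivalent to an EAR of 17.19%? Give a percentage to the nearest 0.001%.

(1 + r/365)^365 − 1 = 0.1719, so 1 + r/365 = 1.1719^(1/365).
r/365 = 0.000435, so r = 0.158661 = 15.866%.

15.866%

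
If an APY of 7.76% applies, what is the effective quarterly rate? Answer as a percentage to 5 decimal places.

1.88597%

The per-quarter rate i satisfies (1 + i)^4 = 1 + 0.0776.
i = 1.0776^(1/4) − 1 = 0.0188597 = 1.88597%.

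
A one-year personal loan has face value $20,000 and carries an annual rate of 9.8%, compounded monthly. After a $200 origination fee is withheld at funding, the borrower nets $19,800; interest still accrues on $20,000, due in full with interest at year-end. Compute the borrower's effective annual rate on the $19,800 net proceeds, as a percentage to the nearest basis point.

11.37%

Amount owed after one year: 20,000 × (1 + 0.098/12)^12 = 20,000 × 1.102524 = $22,050.48.
Effective rate on net proceeds: 22,050.48 / 19,800 − 1 = 0.113660 = 11.37%.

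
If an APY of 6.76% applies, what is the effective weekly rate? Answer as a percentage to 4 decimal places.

The per-week rate i satisfies (1 + i)^52 = 1 + 0.0676.
i = 1.0676^(1/52) − 1 = 0.0012587 = 0.1259%.

0.1259%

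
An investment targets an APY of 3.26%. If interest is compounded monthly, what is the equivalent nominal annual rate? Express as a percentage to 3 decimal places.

(1 + r/12)^12 − 1 = 0.0326, so 1 + r/12 = 1.0326^(1/12).
r/12 = 0.002677, so r = 0.032123 = 3.212%.

3.212%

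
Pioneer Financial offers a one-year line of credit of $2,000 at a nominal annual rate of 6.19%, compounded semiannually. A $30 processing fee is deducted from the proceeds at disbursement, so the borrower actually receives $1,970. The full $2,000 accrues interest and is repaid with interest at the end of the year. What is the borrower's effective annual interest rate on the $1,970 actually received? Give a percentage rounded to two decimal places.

Amount owed after one year: 2,000 × (1 + 0.0619/2)^2 = 2,000 × 1.062858 = $2,125.72.
Effective rate on net proceeds: 2,125.72 / 1,970 − 1 = 0.079044 = 7.90%.

7.90%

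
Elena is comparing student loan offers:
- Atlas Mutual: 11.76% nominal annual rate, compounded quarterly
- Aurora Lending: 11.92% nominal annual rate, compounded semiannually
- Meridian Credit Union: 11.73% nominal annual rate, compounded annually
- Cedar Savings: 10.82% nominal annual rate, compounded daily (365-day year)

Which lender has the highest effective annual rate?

Atlas Mutual: (1 + 0.1176/4)^4 − 1 = 12.289%
Aurora Lending: (1 + 0.1192/2)^2 − 1 = 12.275%
Meridian Credit Union: compounded annually, EAR = 11.730%
Cedar Savings: (1 + 0.1082/365)^365 − 1 = 11.425%
The highest effective annual rate is Atlas Mutual at 12.289%.

Atlas Mutual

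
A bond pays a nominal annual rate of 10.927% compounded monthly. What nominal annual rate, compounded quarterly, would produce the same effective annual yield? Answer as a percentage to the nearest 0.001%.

11.027%

EAR = (1 + 0.10927/12)^12 − 1 = 0.114912.
Solve (1 + r/4)^4 = 1.114912: r/4 = 1.114912^(1/4) − 1 = 0.027567, so r = 0.110268 = 11.027%.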